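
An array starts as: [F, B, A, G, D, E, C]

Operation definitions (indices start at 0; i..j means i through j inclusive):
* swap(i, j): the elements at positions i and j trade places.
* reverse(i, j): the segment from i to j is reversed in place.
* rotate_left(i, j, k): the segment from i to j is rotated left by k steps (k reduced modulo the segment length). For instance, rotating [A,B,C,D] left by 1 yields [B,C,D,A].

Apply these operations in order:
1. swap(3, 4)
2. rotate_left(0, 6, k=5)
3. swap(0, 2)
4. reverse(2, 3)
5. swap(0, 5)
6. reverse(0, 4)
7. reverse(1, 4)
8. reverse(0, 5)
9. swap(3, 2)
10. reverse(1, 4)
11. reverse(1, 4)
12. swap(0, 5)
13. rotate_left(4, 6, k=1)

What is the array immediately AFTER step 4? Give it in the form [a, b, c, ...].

Answer: [F, C, B, E, A, D, G]

Derivation:
After 1 (swap(3, 4)): [F, B, A, D, G, E, C]
After 2 (rotate_left(0, 6, k=5)): [E, C, F, B, A, D, G]
After 3 (swap(0, 2)): [F, C, E, B, A, D, G]
After 4 (reverse(2, 3)): [F, C, B, E, A, D, G]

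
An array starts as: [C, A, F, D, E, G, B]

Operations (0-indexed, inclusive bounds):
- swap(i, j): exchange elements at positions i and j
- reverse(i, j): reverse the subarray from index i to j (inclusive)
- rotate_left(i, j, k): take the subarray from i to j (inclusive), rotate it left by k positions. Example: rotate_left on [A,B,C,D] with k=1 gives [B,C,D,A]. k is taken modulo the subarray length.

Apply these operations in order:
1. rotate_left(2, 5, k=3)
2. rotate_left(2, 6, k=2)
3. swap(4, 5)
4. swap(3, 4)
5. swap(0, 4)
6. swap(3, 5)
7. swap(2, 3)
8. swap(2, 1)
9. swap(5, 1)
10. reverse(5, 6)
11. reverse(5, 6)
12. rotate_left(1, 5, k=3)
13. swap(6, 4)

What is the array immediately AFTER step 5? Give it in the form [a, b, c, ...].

Answer: [E, A, D, G, C, B, F]

Derivation:
After 1 (rotate_left(2, 5, k=3)): [C, A, G, F, D, E, B]
After 2 (rotate_left(2, 6, k=2)): [C, A, D, E, B, G, F]
After 3 (swap(4, 5)): [C, A, D, E, G, B, F]
After 4 (swap(3, 4)): [C, A, D, G, E, B, F]
After 5 (swap(0, 4)): [E, A, D, G, C, B, F]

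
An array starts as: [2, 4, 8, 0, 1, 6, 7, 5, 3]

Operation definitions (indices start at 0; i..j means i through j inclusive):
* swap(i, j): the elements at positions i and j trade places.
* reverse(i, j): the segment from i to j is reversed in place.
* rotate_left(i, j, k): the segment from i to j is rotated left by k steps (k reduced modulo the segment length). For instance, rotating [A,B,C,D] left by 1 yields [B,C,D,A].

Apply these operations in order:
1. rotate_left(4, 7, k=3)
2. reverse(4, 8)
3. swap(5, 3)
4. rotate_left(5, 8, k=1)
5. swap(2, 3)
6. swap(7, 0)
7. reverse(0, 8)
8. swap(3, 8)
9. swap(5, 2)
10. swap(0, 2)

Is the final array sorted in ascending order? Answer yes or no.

After 1 (rotate_left(4, 7, k=3)): [2, 4, 8, 0, 5, 1, 6, 7, 3]
After 2 (reverse(4, 8)): [2, 4, 8, 0, 3, 7, 6, 1, 5]
After 3 (swap(5, 3)): [2, 4, 8, 7, 3, 0, 6, 1, 5]
After 4 (rotate_left(5, 8, k=1)): [2, 4, 8, 7, 3, 6, 1, 5, 0]
After 5 (swap(2, 3)): [2, 4, 7, 8, 3, 6, 1, 5, 0]
After 6 (swap(7, 0)): [5, 4, 7, 8, 3, 6, 1, 2, 0]
After 7 (reverse(0, 8)): [0, 2, 1, 6, 3, 8, 7, 4, 5]
After 8 (swap(3, 8)): [0, 2, 1, 5, 3, 8, 7, 4, 6]
After 9 (swap(5, 2)): [0, 2, 8, 5, 3, 1, 7, 4, 6]
After 10 (swap(0, 2)): [8, 2, 0, 5, 3, 1, 7, 4, 6]

Answer: no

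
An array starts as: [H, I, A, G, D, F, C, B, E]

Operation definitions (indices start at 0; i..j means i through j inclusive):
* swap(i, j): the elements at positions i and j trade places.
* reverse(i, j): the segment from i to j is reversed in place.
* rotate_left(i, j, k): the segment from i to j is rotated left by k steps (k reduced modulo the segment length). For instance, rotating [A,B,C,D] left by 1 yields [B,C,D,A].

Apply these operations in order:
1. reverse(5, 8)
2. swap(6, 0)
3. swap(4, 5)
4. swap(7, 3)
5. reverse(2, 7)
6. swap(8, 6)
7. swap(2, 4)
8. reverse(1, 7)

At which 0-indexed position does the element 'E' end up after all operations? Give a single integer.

After 1 (reverse(5, 8)): [H, I, A, G, D, E, B, C, F]
After 2 (swap(6, 0)): [B, I, A, G, D, E, H, C, F]
After 3 (swap(4, 5)): [B, I, A, G, E, D, H, C, F]
After 4 (swap(7, 3)): [B, I, A, C, E, D, H, G, F]
After 5 (reverse(2, 7)): [B, I, G, H, D, E, C, A, F]
After 6 (swap(8, 6)): [B, I, G, H, D, E, F, A, C]
After 7 (swap(2, 4)): [B, I, D, H, G, E, F, A, C]
After 8 (reverse(1, 7)): [B, A, F, E, G, H, D, I, C]

Answer: 3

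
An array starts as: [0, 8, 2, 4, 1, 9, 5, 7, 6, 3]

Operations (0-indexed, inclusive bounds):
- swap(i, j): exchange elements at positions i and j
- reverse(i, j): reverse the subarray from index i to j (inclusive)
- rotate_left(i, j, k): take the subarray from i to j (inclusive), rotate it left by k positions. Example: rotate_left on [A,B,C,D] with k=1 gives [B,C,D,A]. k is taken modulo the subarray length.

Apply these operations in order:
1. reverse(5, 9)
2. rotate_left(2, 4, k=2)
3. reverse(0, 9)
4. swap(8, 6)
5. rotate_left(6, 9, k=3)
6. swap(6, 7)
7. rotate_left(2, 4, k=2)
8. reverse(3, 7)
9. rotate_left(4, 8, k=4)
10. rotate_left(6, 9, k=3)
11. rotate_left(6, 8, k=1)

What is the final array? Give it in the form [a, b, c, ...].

After 1 (reverse(5, 9)): [0, 8, 2, 4, 1, 3, 6, 7, 5, 9]
After 2 (rotate_left(2, 4, k=2)): [0, 8, 1, 2, 4, 3, 6, 7, 5, 9]
After 3 (reverse(0, 9)): [9, 5, 7, 6, 3, 4, 2, 1, 8, 0]
After 4 (swap(8, 6)): [9, 5, 7, 6, 3, 4, 8, 1, 2, 0]
After 5 (rotate_left(6, 9, k=3)): [9, 5, 7, 6, 3, 4, 0, 8, 1, 2]
After 6 (swap(6, 7)): [9, 5, 7, 6, 3, 4, 8, 0, 1, 2]
After 7 (rotate_left(2, 4, k=2)): [9, 5, 3, 7, 6, 4, 8, 0, 1, 2]
After 8 (reverse(3, 7)): [9, 5, 3, 0, 8, 4, 6, 7, 1, 2]
After 9 (rotate_left(4, 8, k=4)): [9, 5, 3, 0, 1, 8, 4, 6, 7, 2]
After 10 (rotate_left(6, 9, k=3)): [9, 5, 3, 0, 1, 8, 2, 4, 6, 7]
After 11 (rotate_left(6, 8, k=1)): [9, 5, 3, 0, 1, 8, 4, 6, 2, 7]

Answer: [9, 5, 3, 0, 1, 8, 4, 6, 2, 7]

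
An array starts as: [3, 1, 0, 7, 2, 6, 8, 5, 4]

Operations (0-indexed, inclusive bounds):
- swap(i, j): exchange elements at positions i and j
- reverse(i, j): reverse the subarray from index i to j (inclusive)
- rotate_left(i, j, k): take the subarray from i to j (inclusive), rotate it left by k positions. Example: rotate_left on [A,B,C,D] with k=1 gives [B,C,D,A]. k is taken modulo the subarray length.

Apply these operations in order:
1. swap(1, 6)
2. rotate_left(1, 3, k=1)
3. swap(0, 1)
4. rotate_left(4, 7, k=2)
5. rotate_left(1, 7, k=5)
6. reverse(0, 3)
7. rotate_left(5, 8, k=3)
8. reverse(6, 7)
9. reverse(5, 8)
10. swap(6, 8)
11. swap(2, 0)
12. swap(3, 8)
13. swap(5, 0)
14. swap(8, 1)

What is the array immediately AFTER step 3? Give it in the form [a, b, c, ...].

After 1 (swap(1, 6)): [3, 8, 0, 7, 2, 6, 1, 5, 4]
After 2 (rotate_left(1, 3, k=1)): [3, 0, 7, 8, 2, 6, 1, 5, 4]
After 3 (swap(0, 1)): [0, 3, 7, 8, 2, 6, 1, 5, 4]

Answer: [0, 3, 7, 8, 2, 6, 1, 5, 4]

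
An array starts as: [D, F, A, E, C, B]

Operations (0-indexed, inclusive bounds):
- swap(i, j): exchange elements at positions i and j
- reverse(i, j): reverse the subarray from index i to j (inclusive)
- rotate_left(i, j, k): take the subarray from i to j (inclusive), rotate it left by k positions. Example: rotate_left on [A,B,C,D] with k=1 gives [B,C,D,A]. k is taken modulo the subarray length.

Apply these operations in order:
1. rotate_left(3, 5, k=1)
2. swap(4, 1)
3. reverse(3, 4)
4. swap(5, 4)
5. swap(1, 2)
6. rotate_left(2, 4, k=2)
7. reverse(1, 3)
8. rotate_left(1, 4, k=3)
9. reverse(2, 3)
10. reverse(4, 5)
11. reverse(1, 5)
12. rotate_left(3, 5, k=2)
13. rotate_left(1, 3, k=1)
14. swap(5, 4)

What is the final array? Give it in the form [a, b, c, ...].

Answer: [D, C, F, A, E, B]

Derivation:
After 1 (rotate_left(3, 5, k=1)): [D, F, A, C, B, E]
After 2 (swap(4, 1)): [D, B, A, C, F, E]
After 3 (reverse(3, 4)): [D, B, A, F, C, E]
After 4 (swap(5, 4)): [D, B, A, F, E, C]
After 5 (swap(1, 2)): [D, A, B, F, E, C]
After 6 (rotate_left(2, 4, k=2)): [D, A, E, B, F, C]
After 7 (reverse(1, 3)): [D, B, E, A, F, C]
After 8 (rotate_left(1, 4, k=3)): [D, F, B, E, A, C]
After 9 (reverse(2, 3)): [D, F, E, B, A, C]
After 10 (reverse(4, 5)): [D, F, E, B, C, A]
After 11 (reverse(1, 5)): [D, A, C, B, E, F]
After 12 (rotate_left(3, 5, k=2)): [D, A, C, F, B, E]
After 13 (rotate_left(1, 3, k=1)): [D, C, F, A, B, E]
After 14 (swap(5, 4)): [D, C, F, A, E, B]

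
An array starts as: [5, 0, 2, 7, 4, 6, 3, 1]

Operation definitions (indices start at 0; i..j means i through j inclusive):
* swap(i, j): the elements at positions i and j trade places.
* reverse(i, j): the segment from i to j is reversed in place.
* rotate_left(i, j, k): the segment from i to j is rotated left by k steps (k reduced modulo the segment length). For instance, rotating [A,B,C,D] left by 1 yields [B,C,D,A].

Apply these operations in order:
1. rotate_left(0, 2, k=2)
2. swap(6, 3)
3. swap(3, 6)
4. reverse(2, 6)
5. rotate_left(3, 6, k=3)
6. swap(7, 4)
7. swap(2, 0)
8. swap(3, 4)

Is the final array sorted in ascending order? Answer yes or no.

After 1 (rotate_left(0, 2, k=2)): [2, 5, 0, 7, 4, 6, 3, 1]
After 2 (swap(6, 3)): [2, 5, 0, 3, 4, 6, 7, 1]
After 3 (swap(3, 6)): [2, 5, 0, 7, 4, 6, 3, 1]
After 4 (reverse(2, 6)): [2, 5, 3, 6, 4, 7, 0, 1]
After 5 (rotate_left(3, 6, k=3)): [2, 5, 3, 0, 6, 4, 7, 1]
After 6 (swap(7, 4)): [2, 5, 3, 0, 1, 4, 7, 6]
After 7 (swap(2, 0)): [3, 5, 2, 0, 1, 4, 7, 6]
After 8 (swap(3, 4)): [3, 5, 2, 1, 0, 4, 7, 6]

Answer: no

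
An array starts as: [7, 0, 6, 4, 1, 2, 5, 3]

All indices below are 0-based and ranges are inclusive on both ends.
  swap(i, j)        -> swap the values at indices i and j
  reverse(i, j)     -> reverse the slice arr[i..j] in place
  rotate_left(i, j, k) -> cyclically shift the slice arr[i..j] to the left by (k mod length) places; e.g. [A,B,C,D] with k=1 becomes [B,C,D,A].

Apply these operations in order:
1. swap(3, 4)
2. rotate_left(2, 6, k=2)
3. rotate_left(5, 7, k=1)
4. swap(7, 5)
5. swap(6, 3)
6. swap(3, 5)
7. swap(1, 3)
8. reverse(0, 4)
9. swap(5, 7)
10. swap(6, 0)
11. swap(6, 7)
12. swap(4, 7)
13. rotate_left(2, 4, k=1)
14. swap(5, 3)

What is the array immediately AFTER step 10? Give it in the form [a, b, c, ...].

Answer: [2, 0, 4, 6, 7, 1, 5, 3]

Derivation:
After 1 (swap(3, 4)): [7, 0, 6, 1, 4, 2, 5, 3]
After 2 (rotate_left(2, 6, k=2)): [7, 0, 4, 2, 5, 6, 1, 3]
After 3 (rotate_left(5, 7, k=1)): [7, 0, 4, 2, 5, 1, 3, 6]
After 4 (swap(7, 5)): [7, 0, 4, 2, 5, 6, 3, 1]
After 5 (swap(6, 3)): [7, 0, 4, 3, 5, 6, 2, 1]
After 6 (swap(3, 5)): [7, 0, 4, 6, 5, 3, 2, 1]
After 7 (swap(1, 3)): [7, 6, 4, 0, 5, 3, 2, 1]
After 8 (reverse(0, 4)): [5, 0, 4, 6, 7, 3, 2, 1]
After 9 (swap(5, 7)): [5, 0, 4, 6, 7, 1, 2, 3]
After 10 (swap(6, 0)): [2, 0, 4, 6, 7, 1, 5, 3]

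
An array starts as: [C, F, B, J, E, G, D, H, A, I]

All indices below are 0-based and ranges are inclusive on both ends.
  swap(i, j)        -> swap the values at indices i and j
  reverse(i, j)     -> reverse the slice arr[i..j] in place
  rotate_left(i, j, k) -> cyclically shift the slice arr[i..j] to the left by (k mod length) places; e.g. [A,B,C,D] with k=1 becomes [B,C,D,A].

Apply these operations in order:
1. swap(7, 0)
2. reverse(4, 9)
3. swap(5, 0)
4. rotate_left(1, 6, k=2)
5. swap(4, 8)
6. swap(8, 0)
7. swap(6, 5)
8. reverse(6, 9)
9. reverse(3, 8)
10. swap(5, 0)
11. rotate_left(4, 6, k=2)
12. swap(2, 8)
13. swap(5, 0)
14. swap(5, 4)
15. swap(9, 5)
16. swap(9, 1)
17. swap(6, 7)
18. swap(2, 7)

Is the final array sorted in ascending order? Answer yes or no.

After 1 (swap(7, 0)): [H, F, B, J, E, G, D, C, A, I]
After 2 (reverse(4, 9)): [H, F, B, J, I, A, C, D, G, E]
After 3 (swap(5, 0)): [A, F, B, J, I, H, C, D, G, E]
After 4 (rotate_left(1, 6, k=2)): [A, J, I, H, C, F, B, D, G, E]
After 5 (swap(4, 8)): [A, J, I, H, G, F, B, D, C, E]
After 6 (swap(8, 0)): [C, J, I, H, G, F, B, D, A, E]
After 7 (swap(6, 5)): [C, J, I, H, G, B, F, D, A, E]
After 8 (reverse(6, 9)): [C, J, I, H, G, B, E, A, D, F]
After 9 (reverse(3, 8)): [C, J, I, D, A, E, B, G, H, F]
After 10 (swap(5, 0)): [E, J, I, D, A, C, B, G, H, F]
After 11 (rotate_left(4, 6, k=2)): [E, J, I, D, B, A, C, G, H, F]
After 12 (swap(2, 8)): [E, J, H, D, B, A, C, G, I, F]
After 13 (swap(5, 0)): [A, J, H, D, B, E, C, G, I, F]
After 14 (swap(5, 4)): [A, J, H, D, E, B, C, G, I, F]
After 15 (swap(9, 5)): [A, J, H, D, E, F, C, G, I, B]
After 16 (swap(9, 1)): [A, B, H, D, E, F, C, G, I, J]
After 17 (swap(6, 7)): [A, B, H, D, E, F, G, C, I, J]
After 18 (swap(2, 7)): [A, B, C, D, E, F, G, H, I, J]

Answer: yes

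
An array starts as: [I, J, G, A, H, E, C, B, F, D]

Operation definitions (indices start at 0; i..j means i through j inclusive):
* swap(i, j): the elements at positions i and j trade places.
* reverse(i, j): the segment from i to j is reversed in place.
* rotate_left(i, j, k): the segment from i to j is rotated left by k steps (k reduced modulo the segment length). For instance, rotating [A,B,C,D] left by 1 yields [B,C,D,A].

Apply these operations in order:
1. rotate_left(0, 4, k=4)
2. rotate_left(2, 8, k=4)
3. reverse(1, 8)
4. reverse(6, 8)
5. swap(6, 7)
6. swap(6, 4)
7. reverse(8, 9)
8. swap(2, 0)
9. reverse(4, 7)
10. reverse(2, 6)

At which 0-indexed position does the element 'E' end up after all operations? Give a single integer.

After 1 (rotate_left(0, 4, k=4)): [H, I, J, G, A, E, C, B, F, D]
After 2 (rotate_left(2, 8, k=4)): [H, I, C, B, F, J, G, A, E, D]
After 3 (reverse(1, 8)): [H, E, A, G, J, F, B, C, I, D]
After 4 (reverse(6, 8)): [H, E, A, G, J, F, I, C, B, D]
After 5 (swap(6, 7)): [H, E, A, G, J, F, C, I, B, D]
After 6 (swap(6, 4)): [H, E, A, G, C, F, J, I, B, D]
After 7 (reverse(8, 9)): [H, E, A, G, C, F, J, I, D, B]
After 8 (swap(2, 0)): [A, E, H, G, C, F, J, I, D, B]
After 9 (reverse(4, 7)): [A, E, H, G, I, J, F, C, D, B]
After 10 (reverse(2, 6)): [A, E, F, J, I, G, H, C, D, B]

Answer: 1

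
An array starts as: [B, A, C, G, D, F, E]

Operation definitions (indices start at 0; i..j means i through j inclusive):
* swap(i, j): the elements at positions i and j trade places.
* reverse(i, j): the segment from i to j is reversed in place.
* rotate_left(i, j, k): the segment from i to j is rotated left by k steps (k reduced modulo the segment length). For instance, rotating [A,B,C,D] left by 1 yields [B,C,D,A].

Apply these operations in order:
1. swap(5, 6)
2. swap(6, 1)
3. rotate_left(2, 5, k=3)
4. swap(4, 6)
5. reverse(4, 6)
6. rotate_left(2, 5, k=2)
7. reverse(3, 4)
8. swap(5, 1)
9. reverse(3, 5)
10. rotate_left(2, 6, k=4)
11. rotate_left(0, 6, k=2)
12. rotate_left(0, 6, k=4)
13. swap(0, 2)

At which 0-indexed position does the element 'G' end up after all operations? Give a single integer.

After 1 (swap(5, 6)): [B, A, C, G, D, E, F]
After 2 (swap(6, 1)): [B, F, C, G, D, E, A]
After 3 (rotate_left(2, 5, k=3)): [B, F, E, C, G, D, A]
After 4 (swap(4, 6)): [B, F, E, C, A, D, G]
After 5 (reverse(4, 6)): [B, F, E, C, G, D, A]
After 6 (rotate_left(2, 5, k=2)): [B, F, G, D, E, C, A]
After 7 (reverse(3, 4)): [B, F, G, E, D, C, A]
After 8 (swap(5, 1)): [B, C, G, E, D, F, A]
After 9 (reverse(3, 5)): [B, C, G, F, D, E, A]
After 10 (rotate_left(2, 6, k=4)): [B, C, A, G, F, D, E]
After 11 (rotate_left(0, 6, k=2)): [A, G, F, D, E, B, C]
After 12 (rotate_left(0, 6, k=4)): [E, B, C, A, G, F, D]
After 13 (swap(0, 2)): [C, B, E, A, G, F, D]

Answer: 4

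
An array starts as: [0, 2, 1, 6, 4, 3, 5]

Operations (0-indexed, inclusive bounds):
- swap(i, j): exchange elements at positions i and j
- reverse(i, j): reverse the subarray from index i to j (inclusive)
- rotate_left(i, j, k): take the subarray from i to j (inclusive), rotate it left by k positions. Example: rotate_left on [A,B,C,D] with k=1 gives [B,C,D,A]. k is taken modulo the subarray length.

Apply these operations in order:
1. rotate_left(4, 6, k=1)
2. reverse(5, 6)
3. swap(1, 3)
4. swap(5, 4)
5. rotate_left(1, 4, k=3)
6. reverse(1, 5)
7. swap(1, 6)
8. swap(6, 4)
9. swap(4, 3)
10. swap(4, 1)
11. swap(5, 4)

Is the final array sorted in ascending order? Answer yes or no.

After 1 (rotate_left(4, 6, k=1)): [0, 2, 1, 6, 3, 5, 4]
After 2 (reverse(5, 6)): [0, 2, 1, 6, 3, 4, 5]
After 3 (swap(1, 3)): [0, 6, 1, 2, 3, 4, 5]
After 4 (swap(5, 4)): [0, 6, 1, 2, 4, 3, 5]
After 5 (rotate_left(1, 4, k=3)): [0, 4, 6, 1, 2, 3, 5]
After 6 (reverse(1, 5)): [0, 3, 2, 1, 6, 4, 5]
After 7 (swap(1, 6)): [0, 5, 2, 1, 6, 4, 3]
After 8 (swap(6, 4)): [0, 5, 2, 1, 3, 4, 6]
After 9 (swap(4, 3)): [0, 5, 2, 3, 1, 4, 6]
After 10 (swap(4, 1)): [0, 1, 2, 3, 5, 4, 6]
After 11 (swap(5, 4)): [0, 1, 2, 3, 4, 5, 6]

Answer: yes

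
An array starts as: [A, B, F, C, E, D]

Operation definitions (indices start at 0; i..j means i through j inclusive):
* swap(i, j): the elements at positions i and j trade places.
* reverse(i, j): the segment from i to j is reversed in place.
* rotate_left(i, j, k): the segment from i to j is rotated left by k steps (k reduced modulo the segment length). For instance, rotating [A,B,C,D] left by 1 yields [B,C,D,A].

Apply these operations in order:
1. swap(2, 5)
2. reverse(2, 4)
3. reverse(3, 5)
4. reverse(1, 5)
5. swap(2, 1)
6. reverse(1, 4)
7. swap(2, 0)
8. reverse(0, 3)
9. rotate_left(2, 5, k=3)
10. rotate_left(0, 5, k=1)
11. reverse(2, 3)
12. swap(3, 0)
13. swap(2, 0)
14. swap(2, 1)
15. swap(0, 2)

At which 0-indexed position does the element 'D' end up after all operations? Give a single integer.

After 1 (swap(2, 5)): [A, B, D, C, E, F]
After 2 (reverse(2, 4)): [A, B, E, C, D, F]
After 3 (reverse(3, 5)): [A, B, E, F, D, C]
After 4 (reverse(1, 5)): [A, C, D, F, E, B]
After 5 (swap(2, 1)): [A, D, C, F, E, B]
After 6 (reverse(1, 4)): [A, E, F, C, D, B]
After 7 (swap(2, 0)): [F, E, A, C, D, B]
After 8 (reverse(0, 3)): [C, A, E, F, D, B]
After 9 (rotate_left(2, 5, k=3)): [C, A, B, E, F, D]
After 10 (rotate_left(0, 5, k=1)): [A, B, E, F, D, C]
After 11 (reverse(2, 3)): [A, B, F, E, D, C]
After 12 (swap(3, 0)): [E, B, F, A, D, C]
After 13 (swap(2, 0)): [F, B, E, A, D, C]
After 14 (swap(2, 1)): [F, E, B, A, D, C]
After 15 (swap(0, 2)): [B, E, F, A, D, C]

Answer: 4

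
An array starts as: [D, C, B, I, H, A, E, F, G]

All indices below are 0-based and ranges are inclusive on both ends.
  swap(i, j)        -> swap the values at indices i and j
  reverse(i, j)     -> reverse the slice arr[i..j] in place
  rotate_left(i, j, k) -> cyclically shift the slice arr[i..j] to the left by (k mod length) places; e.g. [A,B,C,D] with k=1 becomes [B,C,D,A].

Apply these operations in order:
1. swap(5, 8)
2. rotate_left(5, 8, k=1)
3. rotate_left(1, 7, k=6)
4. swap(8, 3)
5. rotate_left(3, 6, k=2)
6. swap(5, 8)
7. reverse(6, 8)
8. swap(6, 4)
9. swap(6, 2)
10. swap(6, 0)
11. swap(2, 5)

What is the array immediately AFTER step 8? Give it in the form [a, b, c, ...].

Answer: [D, A, C, H, G, B, E, F, I]

Derivation:
After 1 (swap(5, 8)): [D, C, B, I, H, G, E, F, A]
After 2 (rotate_left(5, 8, k=1)): [D, C, B, I, H, E, F, A, G]
After 3 (rotate_left(1, 7, k=6)): [D, A, C, B, I, H, E, F, G]
After 4 (swap(8, 3)): [D, A, C, G, I, H, E, F, B]
After 5 (rotate_left(3, 6, k=2)): [D, A, C, H, E, G, I, F, B]
After 6 (swap(5, 8)): [D, A, C, H, E, B, I, F, G]
After 7 (reverse(6, 8)): [D, A, C, H, E, B, G, F, I]
After 8 (swap(6, 4)): [D, A, C, H, G, B, E, F, I]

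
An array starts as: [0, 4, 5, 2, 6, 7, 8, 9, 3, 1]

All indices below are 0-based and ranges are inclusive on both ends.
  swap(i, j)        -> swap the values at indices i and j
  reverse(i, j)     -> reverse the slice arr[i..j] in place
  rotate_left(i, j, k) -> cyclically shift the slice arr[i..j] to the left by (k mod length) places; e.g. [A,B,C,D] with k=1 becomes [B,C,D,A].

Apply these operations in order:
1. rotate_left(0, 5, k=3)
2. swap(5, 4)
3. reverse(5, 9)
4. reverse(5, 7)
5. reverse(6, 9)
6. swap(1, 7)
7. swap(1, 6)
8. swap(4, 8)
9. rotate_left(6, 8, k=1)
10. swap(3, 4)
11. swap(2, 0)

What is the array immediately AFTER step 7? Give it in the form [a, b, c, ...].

Answer: [2, 4, 7, 0, 5, 9, 8, 6, 1, 3]

Derivation:
After 1 (rotate_left(0, 5, k=3)): [2, 6, 7, 0, 4, 5, 8, 9, 3, 1]
After 2 (swap(5, 4)): [2, 6, 7, 0, 5, 4, 8, 9, 3, 1]
After 3 (reverse(5, 9)): [2, 6, 7, 0, 5, 1, 3, 9, 8, 4]
After 4 (reverse(5, 7)): [2, 6, 7, 0, 5, 9, 3, 1, 8, 4]
After 5 (reverse(6, 9)): [2, 6, 7, 0, 5, 9, 4, 8, 1, 3]
After 6 (swap(1, 7)): [2, 8, 7, 0, 5, 9, 4, 6, 1, 3]
After 7 (swap(1, 6)): [2, 4, 7, 0, 5, 9, 8, 6, 1, 3]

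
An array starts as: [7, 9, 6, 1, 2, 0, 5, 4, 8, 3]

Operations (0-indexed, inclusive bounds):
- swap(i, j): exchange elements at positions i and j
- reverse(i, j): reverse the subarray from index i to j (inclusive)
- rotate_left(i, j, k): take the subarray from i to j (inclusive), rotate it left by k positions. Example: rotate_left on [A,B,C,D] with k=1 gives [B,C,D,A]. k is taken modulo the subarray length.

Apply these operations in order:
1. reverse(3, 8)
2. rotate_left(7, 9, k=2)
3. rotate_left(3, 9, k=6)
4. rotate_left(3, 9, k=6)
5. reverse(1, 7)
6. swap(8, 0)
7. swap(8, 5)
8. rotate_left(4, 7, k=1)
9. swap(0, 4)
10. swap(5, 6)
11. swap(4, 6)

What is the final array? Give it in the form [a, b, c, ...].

Answer: [7, 5, 4, 8, 6, 9, 0, 1, 2, 3]

Derivation:
After 1 (reverse(3, 8)): [7, 9, 6, 8, 4, 5, 0, 2, 1, 3]
After 2 (rotate_left(7, 9, k=2)): [7, 9, 6, 8, 4, 5, 0, 3, 2, 1]
After 3 (rotate_left(3, 9, k=6)): [7, 9, 6, 1, 8, 4, 5, 0, 3, 2]
After 4 (rotate_left(3, 9, k=6)): [7, 9, 6, 2, 1, 8, 4, 5, 0, 3]
After 5 (reverse(1, 7)): [7, 5, 4, 8, 1, 2, 6, 9, 0, 3]
After 6 (swap(8, 0)): [0, 5, 4, 8, 1, 2, 6, 9, 7, 3]
After 7 (swap(8, 5)): [0, 5, 4, 8, 1, 7, 6, 9, 2, 3]
After 8 (rotate_left(4, 7, k=1)): [0, 5, 4, 8, 7, 6, 9, 1, 2, 3]
After 9 (swap(0, 4)): [7, 5, 4, 8, 0, 6, 9, 1, 2, 3]
After 10 (swap(5, 6)): [7, 5, 4, 8, 0, 9, 6, 1, 2, 3]
After 11 (swap(4, 6)): [7, 5, 4, 8, 6, 9, 0, 1, 2, 3]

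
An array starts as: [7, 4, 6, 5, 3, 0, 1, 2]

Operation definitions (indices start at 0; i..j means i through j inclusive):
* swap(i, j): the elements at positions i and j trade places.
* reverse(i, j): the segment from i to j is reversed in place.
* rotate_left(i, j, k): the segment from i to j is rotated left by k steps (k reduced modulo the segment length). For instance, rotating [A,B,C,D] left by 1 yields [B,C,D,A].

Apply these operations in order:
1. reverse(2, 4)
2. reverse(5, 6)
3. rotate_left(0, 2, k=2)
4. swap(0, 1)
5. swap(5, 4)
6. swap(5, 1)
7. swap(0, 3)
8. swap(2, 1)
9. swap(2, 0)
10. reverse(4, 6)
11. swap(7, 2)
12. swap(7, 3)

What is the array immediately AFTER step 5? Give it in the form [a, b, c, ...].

After 1 (reverse(2, 4)): [7, 4, 3, 5, 6, 0, 1, 2]
After 2 (reverse(5, 6)): [7, 4, 3, 5, 6, 1, 0, 2]
After 3 (rotate_left(0, 2, k=2)): [3, 7, 4, 5, 6, 1, 0, 2]
After 4 (swap(0, 1)): [7, 3, 4, 5, 6, 1, 0, 2]
After 5 (swap(5, 4)): [7, 3, 4, 5, 1, 6, 0, 2]

Answer: [7, 3, 4, 5, 1, 6, 0, 2]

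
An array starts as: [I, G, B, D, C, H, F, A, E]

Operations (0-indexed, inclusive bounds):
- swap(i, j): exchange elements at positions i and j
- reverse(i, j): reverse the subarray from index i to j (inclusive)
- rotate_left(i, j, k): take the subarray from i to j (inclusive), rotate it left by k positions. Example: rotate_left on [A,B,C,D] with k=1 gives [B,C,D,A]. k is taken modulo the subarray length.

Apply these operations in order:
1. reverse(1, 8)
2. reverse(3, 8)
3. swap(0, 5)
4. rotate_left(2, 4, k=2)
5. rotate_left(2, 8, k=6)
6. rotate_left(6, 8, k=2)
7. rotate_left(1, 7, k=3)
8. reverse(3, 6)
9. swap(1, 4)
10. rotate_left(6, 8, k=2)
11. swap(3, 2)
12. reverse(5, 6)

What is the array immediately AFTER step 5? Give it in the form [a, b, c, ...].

After 1 (reverse(1, 8)): [I, E, A, F, H, C, D, B, G]
After 2 (reverse(3, 8)): [I, E, A, G, B, D, C, H, F]
After 3 (swap(0, 5)): [D, E, A, G, B, I, C, H, F]
After 4 (rotate_left(2, 4, k=2)): [D, E, B, A, G, I, C, H, F]
After 5 (rotate_left(2, 8, k=6)): [D, E, F, B, A, G, I, C, H]

Answer: [D, E, F, B, A, G, I, C, H]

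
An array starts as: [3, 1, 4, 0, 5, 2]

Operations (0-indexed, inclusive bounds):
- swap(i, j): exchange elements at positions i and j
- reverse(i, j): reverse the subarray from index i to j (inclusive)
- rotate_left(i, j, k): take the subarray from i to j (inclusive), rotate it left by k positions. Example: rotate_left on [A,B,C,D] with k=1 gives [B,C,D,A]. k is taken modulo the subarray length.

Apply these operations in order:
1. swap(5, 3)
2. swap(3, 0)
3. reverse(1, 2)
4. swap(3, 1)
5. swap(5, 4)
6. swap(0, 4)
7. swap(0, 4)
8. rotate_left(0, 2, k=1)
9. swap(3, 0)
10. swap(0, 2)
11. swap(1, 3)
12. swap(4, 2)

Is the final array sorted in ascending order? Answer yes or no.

Answer: no

Derivation:
After 1 (swap(5, 3)): [3, 1, 4, 2, 5, 0]
After 2 (swap(3, 0)): [2, 1, 4, 3, 5, 0]
After 3 (reverse(1, 2)): [2, 4, 1, 3, 5, 0]
After 4 (swap(3, 1)): [2, 3, 1, 4, 5, 0]
After 5 (swap(5, 4)): [2, 3, 1, 4, 0, 5]
After 6 (swap(0, 4)): [0, 3, 1, 4, 2, 5]
After 7 (swap(0, 4)): [2, 3, 1, 4, 0, 5]
After 8 (rotate_left(0, 2, k=1)): [3, 1, 2, 4, 0, 5]
After 9 (swap(3, 0)): [4, 1, 2, 3, 0, 5]
After 10 (swap(0, 2)): [2, 1, 4, 3, 0, 5]
After 11 (swap(1, 3)): [2, 3, 4, 1, 0, 5]
After 12 (swap(4, 2)): [2, 3, 0, 1, 4, 5]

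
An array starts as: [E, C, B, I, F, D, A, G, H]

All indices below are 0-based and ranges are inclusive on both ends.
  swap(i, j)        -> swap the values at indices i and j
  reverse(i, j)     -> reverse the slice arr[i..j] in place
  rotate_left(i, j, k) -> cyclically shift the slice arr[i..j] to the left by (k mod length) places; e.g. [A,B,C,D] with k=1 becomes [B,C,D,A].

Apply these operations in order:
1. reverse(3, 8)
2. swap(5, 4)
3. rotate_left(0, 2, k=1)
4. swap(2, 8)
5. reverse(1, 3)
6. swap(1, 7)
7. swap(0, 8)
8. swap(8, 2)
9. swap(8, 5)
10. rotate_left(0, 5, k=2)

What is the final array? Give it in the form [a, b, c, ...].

After 1 (reverse(3, 8)): [E, C, B, H, G, A, D, F, I]
After 2 (swap(5, 4)): [E, C, B, H, A, G, D, F, I]
After 3 (rotate_left(0, 2, k=1)): [C, B, E, H, A, G, D, F, I]
After 4 (swap(2, 8)): [C, B, I, H, A, G, D, F, E]
After 5 (reverse(1, 3)): [C, H, I, B, A, G, D, F, E]
After 6 (swap(1, 7)): [C, F, I, B, A, G, D, H, E]
After 7 (swap(0, 8)): [E, F, I, B, A, G, D, H, C]
After 8 (swap(8, 2)): [E, F, C, B, A, G, D, H, I]
After 9 (swap(8, 5)): [E, F, C, B, A, I, D, H, G]
After 10 (rotate_left(0, 5, k=2)): [C, B, A, I, E, F, D, H, G]

Answer: [C, B, A, I, E, F, D, H, G]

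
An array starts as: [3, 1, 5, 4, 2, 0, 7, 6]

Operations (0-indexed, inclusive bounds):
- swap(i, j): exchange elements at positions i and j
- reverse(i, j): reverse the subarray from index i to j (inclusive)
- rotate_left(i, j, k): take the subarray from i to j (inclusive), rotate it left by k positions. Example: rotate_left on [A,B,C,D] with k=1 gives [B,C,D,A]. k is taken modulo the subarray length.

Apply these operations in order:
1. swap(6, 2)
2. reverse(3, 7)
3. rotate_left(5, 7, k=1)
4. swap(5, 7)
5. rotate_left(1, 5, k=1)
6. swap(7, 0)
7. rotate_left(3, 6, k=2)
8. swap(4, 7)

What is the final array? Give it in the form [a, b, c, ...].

After 1 (swap(6, 2)): [3, 1, 7, 4, 2, 0, 5, 6]
After 2 (reverse(3, 7)): [3, 1, 7, 6, 5, 0, 2, 4]
After 3 (rotate_left(5, 7, k=1)): [3, 1, 7, 6, 5, 2, 4, 0]
After 4 (swap(5, 7)): [3, 1, 7, 6, 5, 0, 4, 2]
After 5 (rotate_left(1, 5, k=1)): [3, 7, 6, 5, 0, 1, 4, 2]
After 6 (swap(7, 0)): [2, 7, 6, 5, 0, 1, 4, 3]
After 7 (rotate_left(3, 6, k=2)): [2, 7, 6, 1, 4, 5, 0, 3]
After 8 (swap(4, 7)): [2, 7, 6, 1, 3, 5, 0, 4]

Answer: [2, 7, 6, 1, 3, 5, 0, 4]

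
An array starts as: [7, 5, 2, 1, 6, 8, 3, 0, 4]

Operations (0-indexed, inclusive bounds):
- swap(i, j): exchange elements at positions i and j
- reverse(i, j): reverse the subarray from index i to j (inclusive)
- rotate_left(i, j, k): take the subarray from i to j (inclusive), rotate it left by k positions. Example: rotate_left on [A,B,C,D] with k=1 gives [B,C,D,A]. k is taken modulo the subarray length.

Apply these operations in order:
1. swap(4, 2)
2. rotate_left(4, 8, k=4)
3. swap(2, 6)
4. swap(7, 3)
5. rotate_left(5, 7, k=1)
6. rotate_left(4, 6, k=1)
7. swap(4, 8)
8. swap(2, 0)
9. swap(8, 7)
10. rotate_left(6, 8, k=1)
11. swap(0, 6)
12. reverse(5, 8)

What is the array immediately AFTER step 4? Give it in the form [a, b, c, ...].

Answer: [7, 5, 8, 3, 4, 2, 6, 1, 0]

Derivation:
After 1 (swap(4, 2)): [7, 5, 6, 1, 2, 8, 3, 0, 4]
After 2 (rotate_left(4, 8, k=4)): [7, 5, 6, 1, 4, 2, 8, 3, 0]
After 3 (swap(2, 6)): [7, 5, 8, 1, 4, 2, 6, 3, 0]
After 4 (swap(7, 3)): [7, 5, 8, 3, 4, 2, 6, 1, 0]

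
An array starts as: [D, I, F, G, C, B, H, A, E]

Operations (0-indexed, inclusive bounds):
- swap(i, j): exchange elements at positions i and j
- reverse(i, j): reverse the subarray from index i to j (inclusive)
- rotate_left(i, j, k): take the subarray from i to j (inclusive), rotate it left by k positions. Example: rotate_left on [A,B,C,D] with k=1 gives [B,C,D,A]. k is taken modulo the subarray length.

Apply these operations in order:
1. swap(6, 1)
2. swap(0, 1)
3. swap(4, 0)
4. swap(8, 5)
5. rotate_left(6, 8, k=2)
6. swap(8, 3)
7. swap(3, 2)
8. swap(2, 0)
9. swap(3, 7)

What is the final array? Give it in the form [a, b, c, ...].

After 1 (swap(6, 1)): [D, H, F, G, C, B, I, A, E]
After 2 (swap(0, 1)): [H, D, F, G, C, B, I, A, E]
After 3 (swap(4, 0)): [C, D, F, G, H, B, I, A, E]
After 4 (swap(8, 5)): [C, D, F, G, H, E, I, A, B]
After 5 (rotate_left(6, 8, k=2)): [C, D, F, G, H, E, B, I, A]
After 6 (swap(8, 3)): [C, D, F, A, H, E, B, I, G]
After 7 (swap(3, 2)): [C, D, A, F, H, E, B, I, G]
After 8 (swap(2, 0)): [A, D, C, F, H, E, B, I, G]
After 9 (swap(3, 7)): [A, D, C, I, H, E, B, F, G]

Answer: [A, D, C, I, H, E, B, F, G]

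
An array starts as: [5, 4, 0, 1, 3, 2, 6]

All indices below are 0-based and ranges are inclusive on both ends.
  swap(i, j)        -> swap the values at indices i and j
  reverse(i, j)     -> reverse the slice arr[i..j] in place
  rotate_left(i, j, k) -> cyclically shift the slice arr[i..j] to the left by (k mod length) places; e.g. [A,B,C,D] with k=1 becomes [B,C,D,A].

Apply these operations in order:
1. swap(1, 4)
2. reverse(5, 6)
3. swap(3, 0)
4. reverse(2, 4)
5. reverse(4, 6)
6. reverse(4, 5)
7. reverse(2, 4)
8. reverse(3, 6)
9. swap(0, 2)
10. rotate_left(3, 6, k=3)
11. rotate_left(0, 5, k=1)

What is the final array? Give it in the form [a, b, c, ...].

After 1 (swap(1, 4)): [5, 3, 0, 1, 4, 2, 6]
After 2 (reverse(5, 6)): [5, 3, 0, 1, 4, 6, 2]
After 3 (swap(3, 0)): [1, 3, 0, 5, 4, 6, 2]
After 4 (reverse(2, 4)): [1, 3, 4, 5, 0, 6, 2]
After 5 (reverse(4, 6)): [1, 3, 4, 5, 2, 6, 0]
After 6 (reverse(4, 5)): [1, 3, 4, 5, 6, 2, 0]
After 7 (reverse(2, 4)): [1, 3, 6, 5, 4, 2, 0]
After 8 (reverse(3, 6)): [1, 3, 6, 0, 2, 4, 5]
After 9 (swap(0, 2)): [6, 3, 1, 0, 2, 4, 5]
After 10 (rotate_left(3, 6, k=3)): [6, 3, 1, 5, 0, 2, 4]
After 11 (rotate_left(0, 5, k=1)): [3, 1, 5, 0, 2, 6, 4]

Answer: [3, 1, 5, 0, 2, 6, 4]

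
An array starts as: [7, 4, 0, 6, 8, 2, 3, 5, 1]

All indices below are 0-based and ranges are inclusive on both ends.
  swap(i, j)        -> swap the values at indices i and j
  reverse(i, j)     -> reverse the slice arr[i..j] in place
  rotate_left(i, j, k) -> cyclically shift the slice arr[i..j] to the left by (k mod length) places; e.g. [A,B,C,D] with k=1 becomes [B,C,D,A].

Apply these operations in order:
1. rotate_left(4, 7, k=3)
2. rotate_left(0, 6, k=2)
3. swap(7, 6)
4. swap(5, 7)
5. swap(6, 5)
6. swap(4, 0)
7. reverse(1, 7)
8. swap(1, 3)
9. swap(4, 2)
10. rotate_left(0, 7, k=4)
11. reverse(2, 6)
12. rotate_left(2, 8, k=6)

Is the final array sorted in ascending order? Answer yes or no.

Answer: no

Derivation:
After 1 (rotate_left(4, 7, k=3)): [7, 4, 0, 6, 5, 8, 2, 3, 1]
After 2 (rotate_left(0, 6, k=2)): [0, 6, 5, 8, 2, 7, 4, 3, 1]
After 3 (swap(7, 6)): [0, 6, 5, 8, 2, 7, 3, 4, 1]
After 4 (swap(5, 7)): [0, 6, 5, 8, 2, 4, 3, 7, 1]
After 5 (swap(6, 5)): [0, 6, 5, 8, 2, 3, 4, 7, 1]
After 6 (swap(4, 0)): [2, 6, 5, 8, 0, 3, 4, 7, 1]
After 7 (reverse(1, 7)): [2, 7, 4, 3, 0, 8, 5, 6, 1]
After 8 (swap(1, 3)): [2, 3, 4, 7, 0, 8, 5, 6, 1]
After 9 (swap(4, 2)): [2, 3, 0, 7, 4, 8, 5, 6, 1]
After 10 (rotate_left(0, 7, k=4)): [4, 8, 5, 6, 2, 3, 0, 7, 1]
After 11 (reverse(2, 6)): [4, 8, 0, 3, 2, 6, 5, 7, 1]
After 12 (rotate_left(2, 8, k=6)): [4, 8, 1, 0, 3, 2, 6, 5, 7]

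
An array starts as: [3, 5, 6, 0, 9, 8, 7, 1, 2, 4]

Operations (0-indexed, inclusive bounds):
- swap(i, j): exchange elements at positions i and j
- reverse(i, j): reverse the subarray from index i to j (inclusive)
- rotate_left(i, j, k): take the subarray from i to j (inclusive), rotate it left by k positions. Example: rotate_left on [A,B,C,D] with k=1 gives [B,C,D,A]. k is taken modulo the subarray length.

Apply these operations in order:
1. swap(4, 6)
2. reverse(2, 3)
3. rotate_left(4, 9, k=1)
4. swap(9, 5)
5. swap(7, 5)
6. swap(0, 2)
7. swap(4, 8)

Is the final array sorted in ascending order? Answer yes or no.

Answer: no

Derivation:
After 1 (swap(4, 6)): [3, 5, 6, 0, 7, 8, 9, 1, 2, 4]
After 2 (reverse(2, 3)): [3, 5, 0, 6, 7, 8, 9, 1, 2, 4]
After 3 (rotate_left(4, 9, k=1)): [3, 5, 0, 6, 8, 9, 1, 2, 4, 7]
After 4 (swap(9, 5)): [3, 5, 0, 6, 8, 7, 1, 2, 4, 9]
After 5 (swap(7, 5)): [3, 5, 0, 6, 8, 2, 1, 7, 4, 9]
After 6 (swap(0, 2)): [0, 5, 3, 6, 8, 2, 1, 7, 4, 9]
After 7 (swap(4, 8)): [0, 5, 3, 6, 4, 2, 1, 7, 8, 9]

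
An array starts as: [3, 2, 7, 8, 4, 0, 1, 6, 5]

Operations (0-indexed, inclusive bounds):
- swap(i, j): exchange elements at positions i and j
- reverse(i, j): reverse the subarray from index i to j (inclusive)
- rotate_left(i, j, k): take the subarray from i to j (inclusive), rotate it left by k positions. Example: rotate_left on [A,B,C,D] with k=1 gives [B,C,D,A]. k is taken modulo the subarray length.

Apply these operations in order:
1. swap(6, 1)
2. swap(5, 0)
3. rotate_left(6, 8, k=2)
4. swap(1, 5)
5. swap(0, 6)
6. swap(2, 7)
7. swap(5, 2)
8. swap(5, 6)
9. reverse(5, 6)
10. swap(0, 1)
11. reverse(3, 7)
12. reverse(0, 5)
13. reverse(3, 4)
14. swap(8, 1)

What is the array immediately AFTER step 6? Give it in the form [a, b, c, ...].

After 1 (swap(6, 1)): [3, 1, 7, 8, 4, 0, 2, 6, 5]
After 2 (swap(5, 0)): [0, 1, 7, 8, 4, 3, 2, 6, 5]
After 3 (rotate_left(6, 8, k=2)): [0, 1, 7, 8, 4, 3, 5, 2, 6]
After 4 (swap(1, 5)): [0, 3, 7, 8, 4, 1, 5, 2, 6]
After 5 (swap(0, 6)): [5, 3, 7, 8, 4, 1, 0, 2, 6]
After 6 (swap(2, 7)): [5, 3, 2, 8, 4, 1, 0, 7, 6]

Answer: [5, 3, 2, 8, 4, 1, 0, 7, 6]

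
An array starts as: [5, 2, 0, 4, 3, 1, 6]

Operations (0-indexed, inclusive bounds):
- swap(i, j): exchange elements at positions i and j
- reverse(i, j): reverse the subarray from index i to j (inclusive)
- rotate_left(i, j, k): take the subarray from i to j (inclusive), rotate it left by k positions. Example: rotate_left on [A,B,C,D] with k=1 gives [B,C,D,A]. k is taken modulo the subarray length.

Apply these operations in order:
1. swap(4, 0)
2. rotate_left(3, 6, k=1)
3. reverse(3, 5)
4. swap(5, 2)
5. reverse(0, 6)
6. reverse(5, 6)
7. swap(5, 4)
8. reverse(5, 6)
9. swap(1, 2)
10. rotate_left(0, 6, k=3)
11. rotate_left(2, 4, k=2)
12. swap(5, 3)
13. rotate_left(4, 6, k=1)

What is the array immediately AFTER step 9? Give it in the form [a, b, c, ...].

After 1 (swap(4, 0)): [3, 2, 0, 4, 5, 1, 6]
After 2 (rotate_left(3, 6, k=1)): [3, 2, 0, 5, 1, 6, 4]
After 3 (reverse(3, 5)): [3, 2, 0, 6, 1, 5, 4]
After 4 (swap(5, 2)): [3, 2, 5, 6, 1, 0, 4]
After 5 (reverse(0, 6)): [4, 0, 1, 6, 5, 2, 3]
After 6 (reverse(5, 6)): [4, 0, 1, 6, 5, 3, 2]
After 7 (swap(5, 4)): [4, 0, 1, 6, 3, 5, 2]
After 8 (reverse(5, 6)): [4, 0, 1, 6, 3, 2, 5]
After 9 (swap(1, 2)): [4, 1, 0, 6, 3, 2, 5]

Answer: [4, 1, 0, 6, 3, 2, 5]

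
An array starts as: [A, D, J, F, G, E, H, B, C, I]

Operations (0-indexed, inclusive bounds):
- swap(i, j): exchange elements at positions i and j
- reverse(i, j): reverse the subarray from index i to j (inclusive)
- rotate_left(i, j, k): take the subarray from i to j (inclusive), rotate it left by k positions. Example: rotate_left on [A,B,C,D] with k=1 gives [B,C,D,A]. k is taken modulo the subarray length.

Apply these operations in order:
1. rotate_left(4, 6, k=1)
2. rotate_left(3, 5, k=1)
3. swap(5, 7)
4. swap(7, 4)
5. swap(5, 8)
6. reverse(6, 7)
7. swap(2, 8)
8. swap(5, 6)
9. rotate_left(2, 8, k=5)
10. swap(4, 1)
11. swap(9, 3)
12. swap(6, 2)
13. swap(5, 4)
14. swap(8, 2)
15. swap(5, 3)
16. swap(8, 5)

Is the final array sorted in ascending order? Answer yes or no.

Answer: yes

Derivation:
After 1 (rotate_left(4, 6, k=1)): [A, D, J, F, E, H, G, B, C, I]
After 2 (rotate_left(3, 5, k=1)): [A, D, J, E, H, F, G, B, C, I]
After 3 (swap(5, 7)): [A, D, J, E, H, B, G, F, C, I]
After 4 (swap(7, 4)): [A, D, J, E, F, B, G, H, C, I]
After 5 (swap(5, 8)): [A, D, J, E, F, C, G, H, B, I]
After 6 (reverse(6, 7)): [A, D, J, E, F, C, H, G, B, I]
After 7 (swap(2, 8)): [A, D, B, E, F, C, H, G, J, I]
After 8 (swap(5, 6)): [A, D, B, E, F, H, C, G, J, I]
After 9 (rotate_left(2, 8, k=5)): [A, D, G, J, B, E, F, H, C, I]
After 10 (swap(4, 1)): [A, B, G, J, D, E, F, H, C, I]
After 11 (swap(9, 3)): [A, B, G, I, D, E, F, H, C, J]
After 12 (swap(6, 2)): [A, B, F, I, D, E, G, H, C, J]
After 13 (swap(5, 4)): [A, B, F, I, E, D, G, H, C, J]
After 14 (swap(8, 2)): [A, B, C, I, E, D, G, H, F, J]
After 15 (swap(5, 3)): [A, B, C, D, E, I, G, H, F, J]
After 16 (swap(8, 5)): [A, B, C, D, E, F, G, H, I, J]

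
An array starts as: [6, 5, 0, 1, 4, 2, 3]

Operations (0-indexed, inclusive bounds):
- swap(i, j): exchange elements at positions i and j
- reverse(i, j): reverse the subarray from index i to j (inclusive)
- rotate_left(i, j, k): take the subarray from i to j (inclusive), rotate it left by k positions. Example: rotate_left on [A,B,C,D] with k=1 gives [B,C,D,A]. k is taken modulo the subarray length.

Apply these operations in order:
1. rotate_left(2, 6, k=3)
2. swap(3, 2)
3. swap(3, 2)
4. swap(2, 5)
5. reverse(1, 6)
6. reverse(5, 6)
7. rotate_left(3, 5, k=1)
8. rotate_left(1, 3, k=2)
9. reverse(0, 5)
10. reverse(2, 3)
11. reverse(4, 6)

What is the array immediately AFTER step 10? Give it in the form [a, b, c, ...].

Answer: [0, 5, 4, 2, 3, 6, 1]

Derivation:
After 1 (rotate_left(2, 6, k=3)): [6, 5, 2, 3, 0, 1, 4]
After 2 (swap(3, 2)): [6, 5, 3, 2, 0, 1, 4]
After 3 (swap(3, 2)): [6, 5, 2, 3, 0, 1, 4]
After 4 (swap(2, 5)): [6, 5, 1, 3, 0, 2, 4]
After 5 (reverse(1, 6)): [6, 4, 2, 0, 3, 1, 5]
After 6 (reverse(5, 6)): [6, 4, 2, 0, 3, 5, 1]
After 7 (rotate_left(3, 5, k=1)): [6, 4, 2, 3, 5, 0, 1]
After 8 (rotate_left(1, 3, k=2)): [6, 3, 4, 2, 5, 0, 1]
After 9 (reverse(0, 5)): [0, 5, 2, 4, 3, 6, 1]
After 10 (reverse(2, 3)): [0, 5, 4, 2, 3, 6, 1]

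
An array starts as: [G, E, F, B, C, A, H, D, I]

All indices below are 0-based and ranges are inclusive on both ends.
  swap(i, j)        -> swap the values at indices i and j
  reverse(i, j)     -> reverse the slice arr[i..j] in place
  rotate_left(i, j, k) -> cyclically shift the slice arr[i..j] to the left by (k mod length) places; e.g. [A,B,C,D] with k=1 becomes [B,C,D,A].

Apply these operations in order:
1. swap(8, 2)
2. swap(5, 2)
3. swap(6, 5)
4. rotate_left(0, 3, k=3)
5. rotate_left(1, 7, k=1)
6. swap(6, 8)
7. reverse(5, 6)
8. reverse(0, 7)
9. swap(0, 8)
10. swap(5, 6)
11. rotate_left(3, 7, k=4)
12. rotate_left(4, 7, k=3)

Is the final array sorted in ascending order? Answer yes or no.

Answer: no

Derivation:
After 1 (swap(8, 2)): [G, E, I, B, C, A, H, D, F]
After 2 (swap(5, 2)): [G, E, A, B, C, I, H, D, F]
After 3 (swap(6, 5)): [G, E, A, B, C, H, I, D, F]
After 4 (rotate_left(0, 3, k=3)): [B, G, E, A, C, H, I, D, F]
After 5 (rotate_left(1, 7, k=1)): [B, E, A, C, H, I, D, G, F]
After 6 (swap(6, 8)): [B, E, A, C, H, I, F, G, D]
After 7 (reverse(5, 6)): [B, E, A, C, H, F, I, G, D]
After 8 (reverse(0, 7)): [G, I, F, H, C, A, E, B, D]
After 9 (swap(0, 8)): [D, I, F, H, C, A, E, B, G]
After 10 (swap(5, 6)): [D, I, F, H, C, E, A, B, G]
After 11 (rotate_left(3, 7, k=4)): [D, I, F, B, H, C, E, A, G]
After 12 (rotate_left(4, 7, k=3)): [D, I, F, B, A, H, C, E, G]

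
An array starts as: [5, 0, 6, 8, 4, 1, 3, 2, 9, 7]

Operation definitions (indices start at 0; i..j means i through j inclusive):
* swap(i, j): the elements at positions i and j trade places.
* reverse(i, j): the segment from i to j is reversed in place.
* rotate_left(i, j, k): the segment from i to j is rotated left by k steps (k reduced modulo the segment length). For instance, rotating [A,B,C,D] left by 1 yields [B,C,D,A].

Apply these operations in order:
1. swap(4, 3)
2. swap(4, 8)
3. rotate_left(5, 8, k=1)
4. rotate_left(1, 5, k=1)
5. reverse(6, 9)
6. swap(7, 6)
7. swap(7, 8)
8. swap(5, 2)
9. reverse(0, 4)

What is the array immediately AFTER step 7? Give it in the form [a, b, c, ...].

Answer: [5, 6, 4, 9, 3, 0, 1, 8, 7, 2]

Derivation:
After 1 (swap(4, 3)): [5, 0, 6, 4, 8, 1, 3, 2, 9, 7]
After 2 (swap(4, 8)): [5, 0, 6, 4, 9, 1, 3, 2, 8, 7]
After 3 (rotate_left(5, 8, k=1)): [5, 0, 6, 4, 9, 3, 2, 8, 1, 7]
After 4 (rotate_left(1, 5, k=1)): [5, 6, 4, 9, 3, 0, 2, 8, 1, 7]
After 5 (reverse(6, 9)): [5, 6, 4, 9, 3, 0, 7, 1, 8, 2]
After 6 (swap(7, 6)): [5, 6, 4, 9, 3, 0, 1, 7, 8, 2]
After 7 (swap(7, 8)): [5, 6, 4, 9, 3, 0, 1, 8, 7, 2]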